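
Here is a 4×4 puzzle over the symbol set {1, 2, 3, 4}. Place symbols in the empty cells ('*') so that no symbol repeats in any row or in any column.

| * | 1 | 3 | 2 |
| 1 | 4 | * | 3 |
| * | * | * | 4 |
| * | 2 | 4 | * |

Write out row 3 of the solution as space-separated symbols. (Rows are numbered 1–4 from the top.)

2 3 1 4

row 1 has {1,2,3}; column 1 has {1} — only 4 is left for (r1,c1).
row 2 has {1,3,4}; column 3 has {3,4} — only 2 is left for (r2,c3).
row 3 has {4}; column 2 has {1,2,4} — only 3 is left for (r3,c2).
row 3 has {3,4}; column 3 has {2,3,4} — only 1 is left for (r3,c3).
row 4 has {2,4}; column 1 has {1,4} — only 3 is left for (r4,c1).
row 4 has {2,3,4}; column 4 has {2,3,4} — only 1 is left for (r4,c4).
row 3 has {1,3,4}; column 1 has {1,3,4} — only 2 is left for (r3,c1).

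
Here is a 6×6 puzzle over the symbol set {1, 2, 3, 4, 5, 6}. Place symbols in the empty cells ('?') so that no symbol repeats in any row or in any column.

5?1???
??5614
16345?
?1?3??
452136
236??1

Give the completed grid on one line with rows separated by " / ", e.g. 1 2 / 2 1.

5 4 1 2 6 3 / 3 2 5 6 1 4 / 1 6 3 4 5 2 / 6 1 4 3 2 5 / 4 5 2 1 3 6 / 2 3 6 5 4 1

row 1 has {1,5}; column 4 has {1,3,4,6} — only 2 is left for (r1,c4).
row 1 has {1,2,5}; column 6 has {1,4,6} — only 3 is left for (r1,c6).
row 2 has {1,4,5,6}; column 1 has {1,2,4,5} — only 3 is left for (r2,c1).
row 2 has {1,3,4,5,6}; column 2 has {1,3,5,6} — only 2 is left for (r2,c2).
row 3 has {1,3,4,5,6}; column 6 has {1,3,4,6} — only 2 is left for (r3,c6).
row 4 has {1,3}; column 1 has {1,2,3,4,5} — only 6 is left for (r4,c1).
row 4 has {1,3,6}; column 3 has {1,2,3,5,6} — only 4 is left for (r4,c3).
row 4 has {1,3,4,6}; column 5 has {1,3,5} — only 2 is left for (r4,c5).
row 4 has {1,2,3,4,6}; column 6 has {1,2,3,4,6} — only 5 is left for (r4,c6).
row 6 has {1,2,3,6}; column 4 has {1,2,3,4,6} — only 5 is left for (r6,c4).
row 6 has {1,2,3,5,6}; column 5 has {1,2,3,5} — only 4 is left for (r6,c5).
row 1 has {1,2,3,5}; column 2 has {1,2,3,5,6} — only 4 is left for (r1,c2).
row 1 has {1,2,3,4,5}; column 5 has {1,2,3,4,5} — only 6 is left for (r1,c5).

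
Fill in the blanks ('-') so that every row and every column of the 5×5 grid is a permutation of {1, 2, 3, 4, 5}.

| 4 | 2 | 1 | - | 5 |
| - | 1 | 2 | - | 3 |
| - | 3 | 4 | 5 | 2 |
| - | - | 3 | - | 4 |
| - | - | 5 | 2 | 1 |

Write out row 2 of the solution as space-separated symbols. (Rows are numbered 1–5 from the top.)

5 1 2 4 3

Cell (r1,c4): row 1 has {1,2,4,5}; column 4 has {2,5} → 3.
Cell (r2,c1): row 2 has {1,2,3}; column 1 has {4} → 5.
Cell (r2,c4): row 2 has {1,2,3,5}; column 4 has {2,3,5} → 4.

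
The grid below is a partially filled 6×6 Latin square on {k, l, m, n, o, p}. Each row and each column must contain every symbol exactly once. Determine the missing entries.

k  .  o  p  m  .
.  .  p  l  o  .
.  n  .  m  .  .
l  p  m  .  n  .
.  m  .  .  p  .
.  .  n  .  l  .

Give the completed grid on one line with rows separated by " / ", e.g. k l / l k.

k l o p m n / n k p l o m / p n l m k o / l p m o n k / o m k n p l / m o n k l p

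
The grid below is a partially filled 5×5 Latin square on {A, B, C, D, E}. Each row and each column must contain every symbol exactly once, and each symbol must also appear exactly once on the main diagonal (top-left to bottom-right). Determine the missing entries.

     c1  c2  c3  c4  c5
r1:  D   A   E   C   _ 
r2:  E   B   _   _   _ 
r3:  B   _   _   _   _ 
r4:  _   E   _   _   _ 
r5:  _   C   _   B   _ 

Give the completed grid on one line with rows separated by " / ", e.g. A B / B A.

row 1 has {A,C,D,E}; column 5 is empty so far — only B is left for (r1,c5).
row 3 has {B}; column 2 has {A,B,C,E} — only D is left for (r3,c2).
row 4 has {E}; column 4 has {B,C}; the diagonal has {B,D} — only A is left for (r4,c4).
row 5 has {B,C}; column 1 has {B,D,E} — only A is left for (r5,c1).
row 5 has {A,B,C}; column 3 has {E} — only D is left for (r5,c3).
row 5 has {A,B,C,D}; column 5 has {B}; the diagonal has {A,B,D} — only E is left for (r5,c5).
row 2 has {B,E}; column 4 has {A,B,C} — only D is left for (r2,c4).
row 3 has {B,D}; column 3 has {D,E}; the diagonal has {A,B,D,E} — only C is left for (r3,c3).
row 3 has {B,C,D}; column 4 has {A,B,C,D} — only E is left for (r3,c4).
row 3 has {B,C,D,E}; column 5 has {B,E} — only A is left for (r3,c5).
row 4 has {A,E}; column 1 has {A,B,D,E} — only C is left for (r4,c1).
row 4 has {A,C,E}; column 3 has {C,D,E} — only B is left for (r4,c3).
row 4 has {A,B,C,E}; column 5 has {A,B,E} — only D is left for (r4,c5).
row 2 has {B,D,E}; column 3 has {B,C,D,E} — only A is left for (r2,c3).
row 2 has {A,B,D,E}; column 5 has {A,B,D,E} — only C is left for (r2,c5).

D A E C B / E B A D C / B D C E A / C E B A D / A C D B E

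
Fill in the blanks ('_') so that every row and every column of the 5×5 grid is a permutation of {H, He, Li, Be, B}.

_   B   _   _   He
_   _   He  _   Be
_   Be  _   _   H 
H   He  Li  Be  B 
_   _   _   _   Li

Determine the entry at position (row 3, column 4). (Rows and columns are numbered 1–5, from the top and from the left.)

He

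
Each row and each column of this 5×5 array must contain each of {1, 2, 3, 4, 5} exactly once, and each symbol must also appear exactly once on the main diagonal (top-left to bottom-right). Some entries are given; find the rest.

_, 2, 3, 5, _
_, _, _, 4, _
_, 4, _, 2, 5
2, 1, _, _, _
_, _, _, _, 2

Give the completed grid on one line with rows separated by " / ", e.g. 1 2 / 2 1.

4 2 3 5 1 / 1 5 2 4 3 / 3 4 1 2 5 / 2 1 5 3 4 / 5 3 4 1 2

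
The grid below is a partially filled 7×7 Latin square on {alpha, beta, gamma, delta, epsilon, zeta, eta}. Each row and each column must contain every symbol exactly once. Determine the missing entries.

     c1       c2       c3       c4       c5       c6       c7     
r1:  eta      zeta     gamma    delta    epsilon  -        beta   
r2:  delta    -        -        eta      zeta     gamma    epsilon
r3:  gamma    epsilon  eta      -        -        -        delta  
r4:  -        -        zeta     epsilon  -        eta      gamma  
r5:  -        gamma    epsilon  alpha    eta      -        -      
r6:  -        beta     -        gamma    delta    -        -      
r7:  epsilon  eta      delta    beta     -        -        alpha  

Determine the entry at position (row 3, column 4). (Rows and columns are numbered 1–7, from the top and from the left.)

At row 1, column 6: row 1 has {beta,gamma,delta,epsilon,zeta,eta}; column 6 has {gamma,eta}; that leaves alpha.
At row 2, column 2: row 2 has {gamma,delta,epsilon,zeta,eta}; column 2 has {beta,gamma,epsilon,zeta,eta}; that leaves alpha.
At row 2, column 3: row 2 has {alpha,gamma,delta,epsilon,zeta,eta}; column 3 has {gamma,delta,epsilon,zeta,eta}; that leaves beta.
At row 3, column 4: row 3 has {gamma,delta,epsilon,eta}; column 4 has {alpha,beta,gamma,delta,epsilon,eta}; that leaves zeta.

zeta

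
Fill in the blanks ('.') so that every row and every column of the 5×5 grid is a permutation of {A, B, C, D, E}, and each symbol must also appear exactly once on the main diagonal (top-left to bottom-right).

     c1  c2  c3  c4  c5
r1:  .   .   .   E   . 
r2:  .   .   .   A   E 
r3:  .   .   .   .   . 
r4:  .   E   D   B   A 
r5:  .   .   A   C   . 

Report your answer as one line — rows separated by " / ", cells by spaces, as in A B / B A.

(r3,c4): row 3 is empty so far; column 4 has {A,B,C,E}, so it must be D.
(r4,c1): row 4 has {A,B,D,E}; column 1 is empty so far, so it must be C.
(r5,c5): row 5 has {A,C}; column 5 has {A,E}; the diagonal has {B}, so it must be D.
(r1,c1): row 1 has {E}; column 1 has {C}; the diagonal has {B,D}, so it must be A.
(r2,c2): row 2 has {A,E}; column 2 has {E}; the diagonal has {A,B,D}, so it must be C.
(r2,c3): row 2 has {A,C,E}; column 3 has {A,D}, so it must be B.
(r3,c3): row 3 has {D}; column 3 has {A,B,D}; the diagonal has {A,B,C,D}, so it must be E.
(r5,c2): row 5 has {A,C,D}; column 2 has {C,E}, so it must be B.
(r1,c2): row 1 has {A,E}; column 2 has {B,C,E}, so it must be D.
(r1,c3): row 1 has {A,D,E}; column 3 has {A,B,D,E}, so it must be C.
(r1,c5): row 1 has {A,C,D,E}; column 5 has {A,D,E}, so it must be B.
(r2,c1): row 2 has {A,B,C,E}; column 1 has {A,C}, so it must be D.
(r3,c1): row 3 has {D,E}; column 1 has {A,C,D}, so it must be B.
(r3,c2): row 3 has {B,D,E}; column 2 has {B,C,D,E}, so it must be A.
(r3,c5): row 3 has {A,B,D,E}; column 5 has {A,B,D,E}, so it must be C.
(r5,c1): row 5 has {A,B,C,D}; column 1 has {A,B,C,D}, so it must be E.

A D C E B / D C B A E / B A E D C / C E D B A / E B A C D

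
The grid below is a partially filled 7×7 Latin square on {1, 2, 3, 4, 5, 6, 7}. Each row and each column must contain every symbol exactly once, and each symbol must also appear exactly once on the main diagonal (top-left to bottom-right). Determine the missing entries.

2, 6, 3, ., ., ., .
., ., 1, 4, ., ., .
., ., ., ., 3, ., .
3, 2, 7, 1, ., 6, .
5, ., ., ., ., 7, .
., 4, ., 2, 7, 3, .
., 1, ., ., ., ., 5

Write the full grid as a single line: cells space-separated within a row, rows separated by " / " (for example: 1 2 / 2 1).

Cell (r2,c2): row 2 has {1,4}; column 2 has {1,2,4,6}; the diagonal has {1,2,3,5} → 7.
Cell (r3,c2): row 3 has {3}; column 2 has {1,2,4,6,7} → 5.
Cell (r4,c7): row 4 has {1,2,3,6,7}; column 7 has {5} → 4.
Cell (r5,c2): row 5 has {5,7}; column 2 has {1,2,4,5,6,7} → 3.
Cell (r5,c4): row 5 has {3,5,7}; column 4 has {1,2,4} → 6.
Cell (r5,c5): row 5 has {3,5,6,7}; column 5 has {3,7}; the diagonal has {1,2,3,5,7} → 4.
Cell (r2,c1): row 2 has {1,4,7}; column 1 has {2,3,5} → 6.
Cell (r3,c3): row 3 has {3,5}; column 3 has {1,3,7}; the diagonal has {1,2,3,4,5,7} → 6.
Cell (r3,c4): row 3 has {3,5,6}; column 4 has {1,2,4,6} → 7.
Cell (r4,c5): row 4 has {1,2,3,4,6,7}; column 5 has {3,4,7} → 5.
Cell (r5,c3): row 5 has {3,4,5,6,7}; column 3 has {1,3,6,7} → 2.
Cell (r5,c7): row 5 has {2,3,4,5,6,7}; column 7 has {4,5} → 1.
Cell (r6,c1): row 6 has {2,3,4,7}; column 1 has {2,3,5,6} → 1.
Cell (r6,c3): row 6 has {1,2,3,4,7}; column 3 has {1,2,3,6,7} → 5.
Cell (r6,c7): row 6 has {1,2,3,4,5,7}; column 7 has {1,4,5} → 6.
Cell (r7,c3): row 7 has {1,5}; column 3 has {1,2,3,5,6,7} → 4.
Cell (r7,c4): row 7 has {1,4,5}; column 4 has {1,2,4,6,7} → 3.
Cell (r7,c6): row 7 has {1,3,4,5}; column 6 has {3,6,7} → 2.
Cell (r1,c4): row 1 has {2,3,6}; column 4 has {1,2,3,4,6,7} → 5.
Cell (r1,c5): row 1 has {2,3,5,6}; column 5 has {3,4,5,7} → 1.
Cell (r1,c6): row 1 has {1,2,3,5,6}; column 6 has {2,3,6,7} → 4.
Cell (r1,c7): row 1 has {1,2,3,4,5,6}; column 7 has {1,4,5,6} → 7.
Cell (r2,c5): row 2 has {1,4,6,7}; column 5 has {1,3,4,5,7} → 2.
Cell (r2,c6): row 2 has {1,2,4,6,7}; column 6 has {2,3,4,6,7} → 5.
Cell (r2,c7): row 2 has {1,2,4,5,6,7}; column 7 has {1,4,5,6,7} → 3.
Cell (r3,c1): row 3 has {3,5,6,7}; column 1 has {1,2,3,5,6} → 4.
Cell (r3,c6): row 3 has {3,4,5,6,7}; column 6 has {2,3,4,5,6,7} → 1.
Cell (r3,c7): row 3 has {1,3,4,5,6,7}; column 7 has {1,3,4,5,6,7} → 2.
Cell (r7,c1): row 7 has {1,2,3,4,5}; column 1 has {1,2,3,4,5,6} → 7.
Cell (r7,c5): row 7 has {1,2,3,4,5,7}; column 5 has {1,2,3,4,5,7} → 6.

2 6 3 5 1 4 7 / 6 7 1 4 2 5 3 / 4 5 6 7 3 1 2 / 3 2 7 1 5 6 4 / 5 3 2 6 4 7 1 / 1 4 5 2 7 3 6 / 7 1 4 3 6 2 5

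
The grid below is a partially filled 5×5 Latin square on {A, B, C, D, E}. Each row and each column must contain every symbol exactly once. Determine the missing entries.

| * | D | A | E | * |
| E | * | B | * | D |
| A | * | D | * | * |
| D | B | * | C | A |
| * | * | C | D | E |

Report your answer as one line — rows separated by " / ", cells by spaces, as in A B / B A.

C D A E B / E C B A D / A E D B C / D B E C A / B A C D E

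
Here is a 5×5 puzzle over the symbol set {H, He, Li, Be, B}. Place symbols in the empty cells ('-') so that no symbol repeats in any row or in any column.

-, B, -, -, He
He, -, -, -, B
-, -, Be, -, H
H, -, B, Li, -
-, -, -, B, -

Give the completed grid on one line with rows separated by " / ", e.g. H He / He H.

Li B H Be He / He Be Li H B / B Li Be He H / H He B Li Be / Be H He B Li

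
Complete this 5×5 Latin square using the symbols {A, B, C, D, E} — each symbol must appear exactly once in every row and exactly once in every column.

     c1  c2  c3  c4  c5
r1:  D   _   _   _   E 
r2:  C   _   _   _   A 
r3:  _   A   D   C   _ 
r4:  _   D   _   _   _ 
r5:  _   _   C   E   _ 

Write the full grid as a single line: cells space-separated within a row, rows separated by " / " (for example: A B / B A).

D C A B E / C E B D A / E A D C B / B D E A C / A B C E D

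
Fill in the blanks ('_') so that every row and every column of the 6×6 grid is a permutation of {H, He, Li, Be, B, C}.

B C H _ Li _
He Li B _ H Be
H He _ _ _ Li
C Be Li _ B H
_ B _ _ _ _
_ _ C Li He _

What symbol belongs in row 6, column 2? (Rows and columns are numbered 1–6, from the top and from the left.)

H

row 1 has {H,Li,B,C}; column 6 has {H,Li,Be} — only He is left for (r1,c6).
row 2 has {H,He,Li,Be,B}; column 4 has {Li} — only C is left for (r2,c4).
row 3 has {H,He,Li}; column 3 has {H,Li,B,C} — only Be is left for (r3,c3).
row 3 has {H,He,Li,Be}; column 4 has {Li,C} — only B is left for (r3,c4).
row 3 has {H,He,Li,Be,B}; column 5 has {H,He,Li,B} — only C is left for (r3,c5).
row 4 has {H,Li,Be,B,C}; column 4 has {Li,B,C} — only He is left for (r4,c4).
row 5 has {B}; column 3 has {H,Li,Be,B,C} — only He is left for (r5,c3).
row 5 has {He,B}; column 5 has {H,He,Li,B,C} — only Be is left for (r5,c5).
row 5 has {He,Be,B}; column 6 has {H,He,Li,Be} — only C is left for (r5,c6).
row 6 has {He,Li,C}; column 1 has {H,He,B,C} — only Be is left for (r6,c1).
row 6 has {He,Li,Be,C}; column 2 has {He,Li,Be,B,C} — only H is left for (r6,c2).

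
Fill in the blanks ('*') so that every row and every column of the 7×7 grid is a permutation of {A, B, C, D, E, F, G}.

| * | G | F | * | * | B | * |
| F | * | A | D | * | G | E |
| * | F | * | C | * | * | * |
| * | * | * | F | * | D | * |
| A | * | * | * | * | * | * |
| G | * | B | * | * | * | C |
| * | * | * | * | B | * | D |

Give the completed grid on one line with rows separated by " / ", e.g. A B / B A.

C G F E D B A / F B A D C G E / D F G C E A B / B C E F A D G / A E D B G C F / G D B A F E C / E A C G B F D

(r1,c7): row 1 has {B,F,G}; column 7 has {C,D,E}, so it must be A.
(r2,c5): row 2 has {A,D,E,F,G}; column 5 has {B}, so it must be C.
(r1,c4): row 1 has {A,B,F,G}; column 4 has {C,D,F}, so it must be E.
(r1,c5): row 1 has {A,B,E,F,G}; column 5 has {B,C}, so it must be D.
(r2,c2): row 2 has {A,C,D,E,F,G}; column 2 has {F,G}, so it must be B.
(r6,c4): row 6 has {B,C,G}; column 4 has {C,D,E,F}, so it must be A.
(r7,c4): row 7 has {B,D}; column 4 has {A,C,D,E,F}, so it must be G.
(r1,c1): row 1 has {A,B,D,E,F,G}; column 1 has {A,F,G}, so it must be C.
(r5,c4): row 5 has {A}; column 4 has {A,C,D,E,F,G}, so it must be B.
(r7,c1): row 7 has {B,D,G}; column 1 has {A,C,F,G}, so it must be E.
(r7,c3): row 7 has {B,D,E,G}; column 3 has {A,B,F}, so it must be C.
(r4,c1): row 4 has {D,F}; column 1 has {A,C,E,F,G}, so it must be B.
(r4,c7): row 4 has {B,D,F}; column 7 has {A,C,D,E}, so it must be G.
(r5,c7): row 5 has {A,B}; column 7 has {A,C,D,E,G}, so it must be F.
(r7,c2): row 7 has {B,C,D,E,G}; column 2 has {B,F,G}, so it must be A.
(r7,c6): row 7 has {A,B,C,D,E,G}; column 6 has {B,D,G}, so it must be F.
(r3,c1): row 3 has {C,F}; column 1 has {A,B,C,E,F,G}, so it must be D.
(r3,c7): row 3 has {C,D,F}; column 7 has {A,C,D,E,F,G}, so it must be B.
(r4,c3): row 4 has {B,D,F,G}; column 3 has {A,B,C,F}, so it must be E.
(r4,c5): row 4 has {B,D,E,F,G}; column 5 has {B,C,D}, so it must be A.
(r6,c6): row 6 has {A,B,C,G}; column 6 has {B,D,F,G}, so it must be E.
(r3,c3): row 3 has {B,C,D,F}; column 3 has {A,B,C,E,F}, so it must be G.
(r3,c5): row 3 has {B,C,D,F,G}; column 5 has {A,B,C,D}, so it must be E.
(r3,c6): row 3 has {B,C,D,E,F,G}; column 6 has {B,D,E,F,G}, so it must be A.
(r4,c2): row 4 has {A,B,D,E,F,G}; column 2 has {A,B,F,G}, so it must be C.
(r5,c3): row 5 has {A,B,F}; column 3 has {A,B,C,E,F,G}, so it must be D.
(r5,c5): row 5 has {A,B,D,F}; column 5 has {A,B,C,D,E}, so it must be G.
(r5,c6): row 5 has {A,B,D,F,G}; column 6 has {A,B,D,E,F,G}, so it must be C.
(r6,c2): row 6 has {A,B,C,E,G}; column 2 has {A,B,C,F,G}, so it must be D.
(r6,c5): row 6 has {A,B,C,D,E,G}; column 5 has {A,B,C,D,E,G}, so it must be F.
(r5,c2): row 5 has {A,B,C,D,F,G}; column 2 has {A,B,C,D,F,G}, so it must be E.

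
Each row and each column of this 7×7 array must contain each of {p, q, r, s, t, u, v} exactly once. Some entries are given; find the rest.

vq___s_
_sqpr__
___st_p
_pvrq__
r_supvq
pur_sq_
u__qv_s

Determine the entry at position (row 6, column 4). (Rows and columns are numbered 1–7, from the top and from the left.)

v

At row 1, column 4: row 1 has {q,s,v}; column 4 has {p,q,r,s,u}; that leaves t.
At row 1, column 5: row 1 has {q,s,t,v}; column 5 has {p,q,r,s,t,v}; that leaves u.
At row 1, column 7: row 1 has {q,s,t,u,v}; column 7 has {p,q,s}; that leaves r.
At row 2, column 1: row 2 has {p,q,r,s}; column 1 has {p,r,u,v}; that leaves t.
At row 2, column 6: row 2 has {p,q,r,s,t}; column 6 has {q,s,v}; that leaves u.
At row 2, column 7: row 2 has {p,q,r,s,t,u}; column 7 has {p,q,r,s}; that leaves v.
At row 3, column 1: row 3 has {p,s,t}; column 1 has {p,r,t,u,v}; that leaves q.
At row 3, column 3: row 3 has {p,q,s,t}; column 3 has {q,r,s,v}; that leaves u.
At row 3, column 6: row 3 has {p,q,s,t,u}; column 6 has {q,s,u,v}; that leaves r.
At row 4, column 1: row 4 has {p,q,r,v}; column 1 has {p,q,r,t,u,v}; that leaves s.
At row 4, column 6: row 4 has {p,q,r,s,v}; column 6 has {q,r,s,u,v}; that leaves t.
At row 4, column 7: row 4 has {p,q,r,s,t,v}; column 7 has {p,q,r,s,v}; that leaves u.
At row 5, column 2: row 5 has {p,q,r,s,u,v}; column 2 has {p,q,s,u}; that leaves t.
At row 6, column 4: row 6 has {p,q,r,s,u}; column 4 has {p,q,r,s,t,u}; that leaves v.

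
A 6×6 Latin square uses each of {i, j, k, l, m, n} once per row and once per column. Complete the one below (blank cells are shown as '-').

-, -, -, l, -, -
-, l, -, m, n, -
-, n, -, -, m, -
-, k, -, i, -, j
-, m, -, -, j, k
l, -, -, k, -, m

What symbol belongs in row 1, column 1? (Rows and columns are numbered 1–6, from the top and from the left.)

Cell (r2,c6): row 2 has {l,m,n}; column 6 has {j,k,m} → i.
Cell (r3,c4): row 3 has {m,n}; column 4 has {i,k,l,m} → j.
Cell (r3,c6): row 3 has {j,m,n}; column 6 has {i,j,k,m} → l.
Cell (r4,c5): row 4 has {i,j,k}; column 5 has {j,m,n} → l.
Cell (r5,c4): row 5 has {j,k,m}; column 4 has {i,j,k,l,m} → n.
Cell (r6,c5): row 6 has {k,l,m}; column 5 has {j,l,m,n} → i.
Cell (r1,c5): row 1 has {l}; column 5 has {i,j,l,m,n} → k.
Cell (r1,c6): row 1 has {k,l}; column 6 has {i,j,k,l,m} → n.
Cell (r5,c1): row 5 has {j,k,m,n}; column 1 has {l} → i.
Cell (r5,c3): row 5 has {i,j,k,m,n}; column 3 is empty so far → l.
Cell (r6,c2): row 6 has {i,k,l,m}; column 2 has {k,l,m,n} → j.
Cell (r6,c3): row 6 has {i,j,k,l,m}; column 3 has {l} → n.
Cell (r1,c2): row 1 has {k,l,n}; column 2 has {j,k,l,m,n} → i.
Cell (r3,c1): row 3 has {j,l,m,n}; column 1 has {i,l} → k.
Cell (r3,c3): row 3 has {j,k,l,m,n}; column 3 has {l,n} → i.
Cell (r4,c3): row 4 has {i,j,k,l}; column 3 has {i,l,n} → m.
Cell (r1,c3): row 1 has {i,k,l,n}; column 3 has {i,l,m,n} → j.
Cell (r2,c1): row 2 has {i,l,m,n}; column 1 has {i,k,l} → j.
Cell (r2,c3): row 2 has {i,j,l,m,n}; column 3 has {i,j,l,m,n} → k.
Cell (r4,c1): row 4 has {i,j,k,l,m}; column 1 has {i,j,k,l} → n.
Cell (r1,c1): row 1 has {i,j,k,l,n}; column 1 has {i,j,k,l,n} → m.

m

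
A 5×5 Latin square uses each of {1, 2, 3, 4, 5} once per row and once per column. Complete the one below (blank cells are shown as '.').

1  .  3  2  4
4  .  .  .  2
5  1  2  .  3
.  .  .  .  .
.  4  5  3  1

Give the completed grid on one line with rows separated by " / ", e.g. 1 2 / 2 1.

1 5 3 2 4 / 4 3 1 5 2 / 5 1 2 4 3 / 3 2 4 1 5 / 2 4 5 3 1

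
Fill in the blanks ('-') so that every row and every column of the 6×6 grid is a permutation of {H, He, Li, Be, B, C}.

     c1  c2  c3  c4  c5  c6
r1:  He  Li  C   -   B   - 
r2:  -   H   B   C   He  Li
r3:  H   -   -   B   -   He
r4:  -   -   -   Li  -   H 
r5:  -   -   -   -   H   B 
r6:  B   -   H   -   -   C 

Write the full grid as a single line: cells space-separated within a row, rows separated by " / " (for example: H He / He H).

He Li C H B Be / Be H B C He Li / H Be Li B C He / C B He Li Be H / Li C Be He H B / B He H Be Li C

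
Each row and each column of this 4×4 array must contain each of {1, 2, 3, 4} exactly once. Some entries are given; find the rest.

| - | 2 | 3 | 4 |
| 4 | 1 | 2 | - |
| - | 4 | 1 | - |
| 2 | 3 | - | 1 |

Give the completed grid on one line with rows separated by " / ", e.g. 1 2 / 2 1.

1 2 3 4 / 4 1 2 3 / 3 4 1 2 / 2 3 4 1

row 1 has {2,3,4}; column 1 has {2,4} — only 1 is left for (r1,c1).
row 2 has {1,2,4}; column 4 has {1,4} — only 3 is left for (r2,c4).
row 3 has {1,4}; column 1 has {1,2,4} — only 3 is left for (r3,c1).
row 3 has {1,3,4}; column 4 has {1,3,4} — only 2 is left for (r3,c4).
row 4 has {1,2,3}; column 3 has {1,2,3} — only 4 is left for (r4,c3).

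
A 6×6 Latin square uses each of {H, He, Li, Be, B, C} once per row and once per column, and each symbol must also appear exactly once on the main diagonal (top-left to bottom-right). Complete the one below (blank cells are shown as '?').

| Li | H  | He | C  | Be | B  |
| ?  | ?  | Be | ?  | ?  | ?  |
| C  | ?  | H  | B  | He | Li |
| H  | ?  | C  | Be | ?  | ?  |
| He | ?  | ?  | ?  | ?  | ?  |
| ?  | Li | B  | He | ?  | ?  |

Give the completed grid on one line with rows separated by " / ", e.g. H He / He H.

At row 2, column 1: row 2 has {Be}; column 1 has {H,He,Li,C}; that leaves B.
At row 3, column 2: row 3 has {H,He,Li,B,C}; column 2 has {H,Li}; that leaves Be.
At row 4, column 6: row 4 has {H,Be,C}; column 6 has {Li,B}; that leaves He.
At row 5, column 3: row 5 has {He}; column 3 has {H,He,Be,B,C}; that leaves Li.
At row 5, column 4: row 5 has {He,Li}; column 4 has {He,Be,B,C}; that leaves H.
At row 6, column 1: row 6 has {He,Li,B}; column 1 has {H,He,Li,B,C}; that leaves Be.
At row 6, column 6: row 6 has {He,Li,Be,B}; column 6 has {He,Li,B}; the diagonal has {H,Li,Be}; that leaves C.
At row 2, column 2: row 2 has {Be,B}; column 2 has {H,Li,Be}; the diagonal has {H,Li,Be,C}; that leaves He.
At row 2, column 4: row 2 has {He,Be,B}; column 4 has {H,He,Be,B,C}; that leaves Li.
At row 2, column 6: row 2 has {He,Li,Be,B}; column 6 has {He,Li,B,C}; that leaves H.
At row 4, column 2: row 4 has {H,He,Be,C}; column 2 has {H,He,Li,Be}; that leaves B.
At row 4, column 5: row 4 has {H,He,Be,B,C}; column 5 has {He,Be}; that leaves Li.
At row 5, column 2: row 5 has {H,He,Li}; column 2 has {H,He,Li,Be,B}; that leaves C.
At row 5, column 5: row 5 has {H,He,Li,C}; column 5 has {He,Li,Be}; the diagonal has {H,He,Li,Be,C}; that leaves B.
At row 5, column 6: row 5 has {H,He,Li,B,C}; column 6 has {H,He,Li,B,C}; that leaves Be.
At row 6, column 5: row 6 has {He,Li,Be,B,C}; column 5 has {He,Li,Be,B}; that leaves H.
At row 2, column 5: row 2 has {H,He,Li,Be,B}; column 5 has {H,He,Li,Be,B}; that leaves C.

Li H He C Be B / B He Be Li C H / C Be H B He Li / H B C Be Li He / He C Li H B Be / Be Li B He H C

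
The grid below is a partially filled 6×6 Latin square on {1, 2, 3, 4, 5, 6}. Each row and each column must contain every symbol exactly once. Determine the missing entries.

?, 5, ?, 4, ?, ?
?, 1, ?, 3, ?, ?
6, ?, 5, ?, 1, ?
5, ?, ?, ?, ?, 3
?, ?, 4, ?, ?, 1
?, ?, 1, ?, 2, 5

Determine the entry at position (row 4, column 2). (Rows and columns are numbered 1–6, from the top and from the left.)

2

(r3,c4): row 3 has {1,5,6}; column 4 has {3,4}, so it must be 2.
(r3,c6): row 3 has {1,2,5,6}; column 6 has {1,3,5}, so it must be 4.
(r6,c4): row 6 has {1,2,5}; column 4 has {2,3,4}, so it must be 6.
(r3,c2): row 3 has {1,2,4,5,6}; column 2 has {1,5}, so it must be 3.
(r4,c4): row 4 has {3,5}; column 4 has {2,3,4,6}, so it must be 1.
(r5,c4): row 5 has {1,4}; column 4 has {1,2,3,4,6}, so it must be 5.
(r6,c2): row 6 has {1,2,5,6}; column 2 has {1,3,5}, so it must be 4.
(r6,c1): row 6 has {1,2,4,5,6}; column 1 has {5,6}, so it must be 3.
(r5,c1): row 5 has {1,4,5}; column 1 has {3,5,6}, so it must be 2.
(r5,c2): row 5 has {1,2,4,5}; column 2 has {1,3,4,5}, so it must be 6.
(r5,c5): row 5 has {1,2,4,5,6}; column 5 has {1,2}, so it must be 3.
(r1,c1): row 1 has {4,5}; column 1 has {2,3,5,6}, so it must be 1.
(r1,c5): row 1 has {1,4,5}; column 5 has {1,2,3}, so it must be 6.
(r1,c6): row 1 has {1,4,5,6}; column 6 has {1,3,4,5}, so it must be 2.
(r2,c1): row 2 has {1,3}; column 1 has {1,2,3,5,6}, so it must be 4.
(r2,c5): row 2 has {1,3,4}; column 5 has {1,2,3,6}, so it must be 5.
(r2,c6): row 2 has {1,3,4,5}; column 6 has {1,2,3,4,5}, so it must be 6.
(r4,c2): row 4 has {1,3,5}; column 2 has {1,3,4,5,6}, so it must be 2.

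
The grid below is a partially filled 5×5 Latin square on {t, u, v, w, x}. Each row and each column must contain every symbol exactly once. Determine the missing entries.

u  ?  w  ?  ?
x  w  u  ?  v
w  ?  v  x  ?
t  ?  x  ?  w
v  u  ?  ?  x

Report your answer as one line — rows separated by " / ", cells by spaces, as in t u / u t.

u x w v t / x w u t v / w t v x u / t v x u w / v u t w x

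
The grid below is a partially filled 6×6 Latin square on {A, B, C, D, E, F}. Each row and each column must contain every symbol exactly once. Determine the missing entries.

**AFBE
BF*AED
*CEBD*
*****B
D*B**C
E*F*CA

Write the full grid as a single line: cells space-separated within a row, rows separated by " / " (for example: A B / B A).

C D A F B E / B F C A E D / A C E B D F / F E D C A B / D A B E F C / E B F D C A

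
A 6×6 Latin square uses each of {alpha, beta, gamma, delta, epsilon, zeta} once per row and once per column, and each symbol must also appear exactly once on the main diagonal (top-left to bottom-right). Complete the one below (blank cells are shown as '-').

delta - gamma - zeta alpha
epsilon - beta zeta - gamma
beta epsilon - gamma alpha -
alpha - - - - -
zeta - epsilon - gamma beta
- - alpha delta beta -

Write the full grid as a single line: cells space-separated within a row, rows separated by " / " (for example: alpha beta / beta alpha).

At row 1, column 2: row 1 has {alpha,gamma,delta,zeta}; column 2 has {epsilon}; that leaves beta.
At row 1, column 4: row 1 has {alpha,beta,gamma,delta,zeta}; column 4 has {gamma,delta,zeta}; that leaves epsilon.
At row 2, column 2: row 2 has {beta,gamma,epsilon,zeta}; column 2 has {beta,epsilon}; the diagonal has {gamma,delta}; that leaves alpha.
At row 2, column 5: row 2 has {alpha,beta,gamma,epsilon,zeta}; column 5 has {alpha,beta,gamma,zeta}; that leaves delta.
At row 3, column 3: row 3 has {alpha,beta,gamma,epsilon}; column 3 has {alpha,beta,gamma,epsilon}; the diagonal has {alpha,gamma,delta}; that leaves zeta.
At row 3, column 6: row 3 has {alpha,beta,gamma,epsilon,zeta}; column 6 has {alpha,beta,gamma}; that leaves delta.
At row 4, column 3: row 4 has {alpha}; column 3 has {alpha,beta,gamma,epsilon,zeta}; that leaves delta.
At row 4, column 4: row 4 has {alpha,delta}; column 4 has {gamma,delta,epsilon,zeta}; the diagonal has {alpha,gamma,delta,zeta}; that leaves beta.
At row 4, column 5: row 4 has {alpha,beta,delta}; column 5 has {alpha,beta,gamma,delta,zeta}; that leaves epsilon.
At row 4, column 6: row 4 has {alpha,beta,delta,epsilon}; column 6 has {alpha,beta,gamma,delta}; that leaves zeta.
At row 5, column 2: row 5 has {beta,gamma,epsilon,zeta}; column 2 has {alpha,beta,epsilon}; that leaves delta.
At row 5, column 4: row 5 has {beta,gamma,delta,epsilon,zeta}; column 4 has {beta,gamma,delta,epsilon,zeta}; that leaves alpha.
At row 6, column 1: row 6 has {alpha,beta,delta}; column 1 has {alpha,beta,delta,epsilon,zeta}; that leaves gamma.
At row 6, column 2: row 6 has {alpha,beta,gamma,delta}; column 2 has {alpha,beta,delta,epsilon}; that leaves zeta.
At row 6, column 6: row 6 has {alpha,beta,gamma,delta,zeta}; column 6 has {alpha,beta,gamma,delta,zeta}; the diagonal has {alpha,beta,gamma,delta,zeta}; that leaves epsilon.
At row 4, column 2: row 4 has {alpha,beta,delta,epsilon,zeta}; column 2 has {alpha,beta,delta,epsilon,zeta}; that leaves gamma.

delta beta gamma epsilon zeta alpha / epsilon alpha beta zeta delta gamma / beta epsilon zeta gamma alpha delta / alpha gamma delta beta epsilon zeta / zeta delta epsilon alpha gamma beta / gamma zeta alpha delta beta epsilon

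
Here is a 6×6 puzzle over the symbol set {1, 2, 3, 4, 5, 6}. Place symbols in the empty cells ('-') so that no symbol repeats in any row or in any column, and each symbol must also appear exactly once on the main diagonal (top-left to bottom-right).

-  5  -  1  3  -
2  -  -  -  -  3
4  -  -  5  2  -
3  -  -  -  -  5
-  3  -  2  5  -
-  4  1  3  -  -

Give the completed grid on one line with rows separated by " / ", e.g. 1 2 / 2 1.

6 5 2 1 3 4 / 2 1 5 6 4 3 / 4 6 3 5 2 1 / 3 2 6 4 1 5 / 1 3 4 2 5 6 / 5 4 1 3 6 2

row 1 has {1,3,5}; column 1 has {2,3,4}; the diagonal has {5} — only 6 is left for (r1,c1).
row 2 has {2,3}; column 2 has {3,4,5}; the diagonal has {5,6} — only 1 is left for (r2,c2).
row 3 has {2,4,5}; column 2 has {1,3,4,5} — only 6 is left for (r3,c2).
row 3 has {2,4,5,6}; column 3 has {1}; the diagonal has {1,5,6} — only 3 is left for (r3,c3).
row 3 has {2,3,4,5,6}; column 6 has {3,5} — only 1 is left for (r3,c6).
row 4 has {3,5}; column 2 has {1,3,4,5,6} — only 2 is left for (r4,c2).
row 4 has {2,3,5}; column 4 has {1,2,3,5}; the diagonal has {1,3,5,6} — only 4 is left for (r4,c4).
row 5 has {2,3,5}; column 1 has {2,3,4,6} — only 1 is left for (r5,c1).
row 6 has {1,3,4}; column 1 has {1,2,3,4,6} — only 5 is left for (r6,c1).
row 6 has {1,3,4,5}; column 5 has {2,3,5} — only 6 is left for (r6,c5).
row 6 has {1,3,4,5,6}; column 6 has {1,3,5}; the diagonal has {1,3,4,5,6} — only 2 is left for (r6,c6).
row 1 has {1,3,5,6}; column 6 has {1,2,3,5} — only 4 is left for (r1,c6).
row 2 has {1,2,3}; column 4 has {1,2,3,4,5} — only 6 is left for (r2,c4).
row 2 has {1,2,3,6}; column 5 has {2,3,5,6} — only 4 is left for (r2,c5).
row 4 has {2,3,4,5}; column 3 has {1,3} — only 6 is left for (r4,c3).
row 4 has {2,3,4,5,6}; column 5 has {2,3,4,5,6} — only 1 is left for (r4,c5).
row 5 has {1,2,3,5}; column 3 has {1,3,6} — only 4 is left for (r5,c3).
row 5 has {1,2,3,4,5}; column 6 has {1,2,3,4,5} — only 6 is left for (r5,c6).
row 1 has {1,3,4,5,6}; column 3 has {1,3,4,6} — only 2 is left for (r1,c3).
row 2 has {1,2,3,4,6}; column 3 has {1,2,3,4,6} — only 5 is left for (r2,c3).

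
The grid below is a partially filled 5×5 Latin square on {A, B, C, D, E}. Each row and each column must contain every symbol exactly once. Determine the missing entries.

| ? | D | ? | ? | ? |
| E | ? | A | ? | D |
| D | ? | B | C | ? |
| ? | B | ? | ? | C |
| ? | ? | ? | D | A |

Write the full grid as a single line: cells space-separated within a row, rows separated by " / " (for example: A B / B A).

C D E A B / E C A B D / D A B C E / A B D E C / B E C D A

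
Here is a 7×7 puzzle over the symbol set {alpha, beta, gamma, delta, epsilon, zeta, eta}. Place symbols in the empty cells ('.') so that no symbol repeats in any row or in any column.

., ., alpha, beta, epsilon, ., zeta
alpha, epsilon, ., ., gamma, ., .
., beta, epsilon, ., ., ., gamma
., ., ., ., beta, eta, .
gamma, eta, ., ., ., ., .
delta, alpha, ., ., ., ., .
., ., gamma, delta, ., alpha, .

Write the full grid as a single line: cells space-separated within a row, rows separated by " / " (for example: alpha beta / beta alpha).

At row 1, column 1: row 1 has {alpha,beta,epsilon,zeta}; column 1 has {alpha,gamma,delta}; that leaves eta.
At row 3, column 1: row 3 has {beta,gamma,epsilon}; column 1 has {alpha,gamma,delta,eta}; that leaves zeta.
At row 3, column 6: row 3 has {beta,gamma,epsilon,zeta}; column 6 has {alpha,eta}; that leaves delta.
At row 4, column 1: row 4 has {beta,eta}; column 1 has {alpha,gamma,delta,zeta,eta}; that leaves epsilon.
At row 7, column 1: row 7 has {alpha,gamma,delta}; column 1 has {alpha,gamma,delta,epsilon,zeta,eta}; that leaves beta.
At row 7, column 2: row 7 has {alpha,beta,gamma,delta}; column 2 has {alpha,beta,epsilon,eta}; that leaves zeta.
At row 7, column 5: row 7 has {alpha,beta,gamma,delta,zeta}; column 5 has {beta,gamma,epsilon}; that leaves eta.
At row 7, column 7: row 7 has {alpha,beta,gamma,delta,zeta,eta}; column 7 has {gamma,zeta}; that leaves epsilon.
At row 1, column 6: row 1 has {alpha,beta,epsilon,zeta,eta}; column 6 has {alpha,delta,eta}; that leaves gamma.
At row 3, column 5: row 3 has {beta,gamma,delta,epsilon,zeta}; column 5 has {beta,gamma,epsilon,eta}; that leaves alpha.
At row 6, column 5: row 6 has {alpha,delta}; column 5 has {alpha,beta,gamma,epsilon,eta}; that leaves zeta.
At row 1, column 2: row 1 has {alpha,beta,gamma,epsilon,zeta,eta}; column 2 has {alpha,beta,epsilon,zeta,eta}; that leaves delta.
At row 3, column 4: row 3 has {alpha,beta,gamma,delta,epsilon,zeta}; column 4 has {beta,delta}; that leaves eta.
At row 4, column 2: row 4 has {beta,epsilon,eta}; column 2 has {alpha,beta,delta,epsilon,zeta,eta}; that leaves gamma.
At row 5, column 5: row 5 has {gamma,eta}; column 5 has {alpha,beta,gamma,epsilon,zeta,eta}; that leaves delta.
At row 2, column 4: row 2 has {alpha,gamma,epsilon}; column 4 has {beta,delta,eta}; that leaves zeta.
At row 2, column 6: row 2 has {alpha,gamma,epsilon,zeta}; column 6 has {alpha,gamma,delta,eta}; that leaves beta.
At row 4, column 4: row 4 has {beta,gamma,epsilon,eta}; column 4 has {beta,delta,zeta,eta}; that leaves alpha.
At row 4, column 7: row 4 has {alpha,beta,gamma,epsilon,eta}; column 7 has {gamma,epsilon,zeta}; that leaves delta.
At row 5, column 4: row 5 has {gamma,delta,eta}; column 4 has {alpha,beta,delta,zeta,eta}; that leaves epsilon.
At row 5, column 6: row 5 has {gamma,delta,epsilon,eta}; column 6 has {alpha,beta,gamma,delta,eta}; that leaves zeta.
At row 6, column 4: row 6 has {alpha,delta,zeta}; column 4 has {alpha,beta,delta,epsilon,zeta,eta}; that leaves gamma.
At row 6, column 6: row 6 has {alpha,gamma,delta,zeta}; column 6 has {alpha,beta,gamma,delta,zeta,eta}; that leaves epsilon.
At row 2, column 7: row 2 has {alpha,beta,gamma,epsilon,zeta}; column 7 has {gamma,delta,epsilon,zeta}; that leaves eta.
At row 4, column 3: row 4 has {alpha,beta,gamma,delta,epsilon,eta}; column 3 has {alpha,gamma,epsilon}; that leaves zeta.
At row 5, column 3: row 5 has {gamma,delta,epsilon,zeta,eta}; column 3 has {alpha,gamma,epsilon,zeta}; that leaves beta.
At row 5, column 7: row 5 has {beta,gamma,delta,epsilon,zeta,eta}; column 7 has {gamma,delta,epsilon,zeta,eta}; that leaves alpha.
At row 6, column 3: row 6 has {alpha,gamma,delta,epsilon,zeta}; column 3 has {alpha,beta,gamma,epsilon,zeta}; that leaves eta.
At row 6, column 7: row 6 has {alpha,gamma,delta,epsilon,zeta,eta}; column 7 has {alpha,gamma,delta,epsilon,zeta,eta}; that leaves beta.
At row 2, column 3: row 2 has {alpha,beta,gamma,epsilon,zeta,eta}; column 3 has {alpha,beta,gamma,epsilon,zeta,eta}; that leaves delta.

eta delta alpha beta epsilon gamma zeta / alpha epsilon delta zeta gamma beta eta / zeta beta epsilon eta alpha delta gamma / epsilon gamma zeta alpha beta eta delta / gamma eta beta epsilon delta zeta alpha / delta alpha eta gamma zeta epsilon beta / beta zeta gamma delta eta alpha epsilon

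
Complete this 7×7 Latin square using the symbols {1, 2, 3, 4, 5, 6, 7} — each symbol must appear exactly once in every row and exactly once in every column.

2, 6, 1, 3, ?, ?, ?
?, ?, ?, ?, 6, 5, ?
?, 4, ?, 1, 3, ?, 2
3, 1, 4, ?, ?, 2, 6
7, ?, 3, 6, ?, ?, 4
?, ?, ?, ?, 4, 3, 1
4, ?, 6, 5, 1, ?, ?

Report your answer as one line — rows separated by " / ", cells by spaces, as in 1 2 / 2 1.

2 6 1 3 7 4 5 / 1 3 2 4 6 5 7 / 5 4 7 1 3 6 2 / 3 1 4 7 5 2 6 / 7 5 3 6 2 1 4 / 6 7 5 2 4 3 1 / 4 2 6 5 1 7 3

Cell (r2,c1): row 2 has {5,6}; column 1 has {2,3,4,7} → 1.
Cell (r4,c4): row 4 has {1,2,3,4,6}; column 4 has {1,3,5,6} → 7.
Cell (r4,c5): row 4 has {1,2,3,4,6,7}; column 5 has {1,3,4,6} → 5.
Cell (r5,c5): row 5 has {3,4,6,7}; column 5 has {1,3,4,5,6} → 2.
Cell (r5,c6): row 5 has {2,3,4,6,7}; column 6 has {2,3,5} → 1.
Cell (r6,c4): row 6 has {1,3,4}; column 4 has {1,3,5,6,7} → 2.
Cell (r7,c6): row 7 has {1,4,5,6}; column 6 has {1,2,3,5} → 7.
Cell (r7,c7): row 7 has {1,4,5,6,7}; column 7 has {1,2,4,6} → 3.
Cell (r1,c5): row 1 has {1,2,3,6}; column 5 has {1,2,3,4,5,6} → 7.
Cell (r1,c6): row 1 has {1,2,3,6,7}; column 6 has {1,2,3,5,7} → 4.
Cell (r1,c7): row 1 has {1,2,3,4,6,7}; column 7 has {1,2,3,4,6} → 5.
Cell (r2,c4): row 2 has {1,5,6}; column 4 has {1,2,3,5,6,7} → 4.
Cell (r2,c7): row 2 has {1,4,5,6}; column 7 has {1,2,3,4,5,6} → 7.
Cell (r3,c6): row 3 has {1,2,3,4}; column 6 has {1,2,3,4,5,7} → 6.
Cell (r5,c2): row 5 has {1,2,3,4,6,7}; column 2 has {1,4,6} → 5.
Cell (r6,c2): row 6 has {1,2,3,4}; column 2 has {1,4,5,6} → 7.
Cell (r6,c3): row 6 has {1,2,3,4,7}; column 3 has {1,3,4,6} → 5.
Cell (r7,c2): row 7 has {1,3,4,5,6,7}; column 2 has {1,4,5,6,7} → 2.
Cell (r2,c2): row 2 has {1,4,5,6,7}; column 2 has {1,2,4,5,6,7} → 3.
Cell (r2,c3): row 2 has {1,3,4,5,6,7}; column 3 has {1,3,4,5,6} → 2.
Cell (r3,c1): row 3 has {1,2,3,4,6}; column 1 has {1,2,3,4,7} → 5.
Cell (r3,c3): row 3 has {1,2,3,4,5,6}; column 3 has {1,2,3,4,5,6} → 7.
Cell (r6,c1): row 6 has {1,2,3,4,5,7}; column 1 has {1,2,3,4,5,7} → 6.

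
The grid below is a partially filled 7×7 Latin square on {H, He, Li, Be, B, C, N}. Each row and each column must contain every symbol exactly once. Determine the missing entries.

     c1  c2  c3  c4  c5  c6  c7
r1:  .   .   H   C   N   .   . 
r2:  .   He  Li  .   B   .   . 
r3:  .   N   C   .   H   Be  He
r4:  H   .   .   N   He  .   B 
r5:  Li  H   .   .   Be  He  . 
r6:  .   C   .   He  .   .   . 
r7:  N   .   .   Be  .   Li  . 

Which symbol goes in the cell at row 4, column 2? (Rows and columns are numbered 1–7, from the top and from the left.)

(r1,c6): row 1 has {H,C,N}; column 6 has {He,Li,Be}, so it must be B.
(r2,c4): row 2 has {He,Li,B}; column 4 has {He,Be,C,N}, so it must be H.
(r3,c1): row 3 has {H,He,Be,C,N}; column 1 has {H,Li,N}, so it must be B.
(r3,c4): row 3 has {H,He,Be,B,C,N}; column 4 has {H,He,Be,C,N}, so it must be Li.
(r4,c3): row 4 has {H,He,B,N}; column 3 has {H,Li,C}, so it must be Be.
(r4,c6): row 4 has {H,He,Be,B,N}; column 6 has {He,Li,Be,B}, so it must be C.
(r5,c4): row 5 has {H,He,Li,Be}; column 4 has {H,He,Li,Be,C,N}, so it must be B.
(r6,c1): row 6 has {He,C}; column 1 has {H,Li,B,N}, so it must be Be.
(r6,c5): row 6 has {He,Be,C}; column 5 has {H,He,Be,B,N}, so it must be Li.
(r7,c2): row 7 has {Li,Be,N}; column 2 has {H,He,C,N}, so it must be B.
(r7,c3): row 7 has {Li,Be,B,N}; column 3 has {H,Li,Be,C}, so it must be He.
(r7,c5): row 7 has {He,Li,Be,B,N}; column 5 has {H,He,Li,Be,B,N}, so it must be C.
(r7,c7): row 7 has {He,Li,Be,B,C,N}; column 7 has {He,B}, so it must be H.
(r1,c1): row 1 has {H,B,C,N}; column 1 has {H,Li,Be,B,N}, so it must be He.
(r2,c1): row 2 has {H,He,Li,B}; column 1 has {H,He,Li,Be,B,N}, so it must be C.
(r2,c6): row 2 has {H,He,Li,B,C}; column 6 has {He,Li,Be,B,C}, so it must be N.
(r2,c7): row 2 has {H,He,Li,B,C,N}; column 7 has {H,He,B}, so it must be Be.
(r4,c2): row 4 has {H,He,Be,B,C,N}; column 2 has {H,He,B,C,N}, so it must be Li.

Li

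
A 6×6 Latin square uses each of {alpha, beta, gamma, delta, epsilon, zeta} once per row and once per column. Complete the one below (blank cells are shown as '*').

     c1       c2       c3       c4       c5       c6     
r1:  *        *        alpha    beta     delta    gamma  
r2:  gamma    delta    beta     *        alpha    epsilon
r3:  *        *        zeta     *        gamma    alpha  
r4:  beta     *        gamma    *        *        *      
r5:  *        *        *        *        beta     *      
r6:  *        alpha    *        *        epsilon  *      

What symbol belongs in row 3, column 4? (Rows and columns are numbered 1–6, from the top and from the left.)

row 2 has {alpha,beta,gamma,delta,epsilon}; column 4 has {beta} — only zeta is left for (r2,c4).
row 4 has {beta,gamma}; column 5 has {alpha,beta,gamma,delta,epsilon} — only zeta is left for (r4,c5).
row 4 has {beta,gamma,zeta}; column 6 has {alpha,gamma,epsilon} — only delta is left for (r4,c6).
row 5 has {beta}; column 6 has {alpha,gamma,delta,epsilon} — only zeta is left for (r5,c6).
row 6 has {alpha,epsilon}; column 3 has {alpha,beta,gamma,zeta} — only delta is left for (r6,c3).
row 6 has {alpha,delta,epsilon}; column 4 has {beta,zeta} — only gamma is left for (r6,c4).
row 6 has {alpha,gamma,delta,epsilon}; column 6 has {alpha,gamma,delta,epsilon,zeta} — only beta is left for (r6,c6).
row 4 has {beta,gamma,delta,zeta}; column 2 has {alpha,delta} — only epsilon is left for (r4,c2).
row 4 has {beta,gamma,delta,epsilon,zeta}; column 4 has {beta,gamma,zeta} — only alpha is left for (r4,c4).
row 5 has {beta,zeta}; column 2 has {alpha,delta,epsilon} — only gamma is left for (r5,c2).
row 5 has {beta,gamma,zeta}; column 3 has {alpha,beta,gamma,delta,zeta} — only epsilon is left for (r5,c3).
row 5 has {beta,gamma,epsilon,zeta}; column 4 has {alpha,beta,gamma,zeta} — only delta is left for (r5,c4).
row 6 has {alpha,beta,gamma,delta,epsilon}; column 1 has {beta,gamma} — only zeta is left for (r6,c1).
row 1 has {alpha,beta,gamma,delta}; column 1 has {beta,gamma,zeta} — only epsilon is left for (r1,c1).
row 1 has {alpha,beta,gamma,delta,epsilon}; column 2 has {alpha,gamma,delta,epsilon} — only zeta is left for (r1,c2).
row 3 has {alpha,gamma,zeta}; column 1 has {beta,gamma,epsilon,zeta} — only delta is left for (r3,c1).
row 3 has {alpha,gamma,delta,zeta}; column 2 has {alpha,gamma,delta,epsilon,zeta} — only beta is left for (r3,c2).
row 3 has {alpha,beta,gamma,delta,zeta}; column 4 has {alpha,beta,gamma,delta,zeta} — only epsilon is left for (r3,c4).

epsilon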